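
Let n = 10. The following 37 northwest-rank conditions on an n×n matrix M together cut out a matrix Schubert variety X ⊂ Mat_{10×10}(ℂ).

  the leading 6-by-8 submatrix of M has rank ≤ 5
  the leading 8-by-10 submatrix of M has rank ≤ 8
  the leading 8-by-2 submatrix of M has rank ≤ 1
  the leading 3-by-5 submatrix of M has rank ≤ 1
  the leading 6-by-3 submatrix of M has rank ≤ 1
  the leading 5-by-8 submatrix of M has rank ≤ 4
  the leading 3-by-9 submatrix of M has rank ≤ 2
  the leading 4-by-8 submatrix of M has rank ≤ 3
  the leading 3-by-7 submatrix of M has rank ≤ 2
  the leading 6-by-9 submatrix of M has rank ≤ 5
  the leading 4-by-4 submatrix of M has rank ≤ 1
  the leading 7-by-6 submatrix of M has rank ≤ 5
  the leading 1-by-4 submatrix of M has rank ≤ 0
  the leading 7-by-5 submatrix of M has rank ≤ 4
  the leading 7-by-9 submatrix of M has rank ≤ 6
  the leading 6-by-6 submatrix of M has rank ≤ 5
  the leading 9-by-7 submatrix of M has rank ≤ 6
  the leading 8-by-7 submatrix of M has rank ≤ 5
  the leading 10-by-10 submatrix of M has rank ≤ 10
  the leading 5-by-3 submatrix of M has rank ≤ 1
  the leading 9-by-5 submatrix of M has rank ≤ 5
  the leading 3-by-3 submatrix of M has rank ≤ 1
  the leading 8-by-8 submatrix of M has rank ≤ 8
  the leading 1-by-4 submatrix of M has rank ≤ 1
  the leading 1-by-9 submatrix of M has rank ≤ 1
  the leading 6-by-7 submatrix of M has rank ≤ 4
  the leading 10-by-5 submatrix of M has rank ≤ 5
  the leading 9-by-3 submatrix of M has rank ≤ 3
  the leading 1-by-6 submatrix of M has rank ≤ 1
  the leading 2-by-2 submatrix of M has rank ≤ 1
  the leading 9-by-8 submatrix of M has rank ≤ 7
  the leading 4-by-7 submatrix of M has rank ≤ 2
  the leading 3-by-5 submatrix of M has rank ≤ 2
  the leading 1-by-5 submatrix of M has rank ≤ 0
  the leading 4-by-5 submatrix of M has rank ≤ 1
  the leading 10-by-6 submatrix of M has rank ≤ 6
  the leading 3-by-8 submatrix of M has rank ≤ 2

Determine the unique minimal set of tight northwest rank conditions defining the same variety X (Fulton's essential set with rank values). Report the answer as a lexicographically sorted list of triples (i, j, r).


Computing R[i][j] = min implied NW-rank bound (n=10, 37 conditions):

  R[1]: 0, 0, 0, 0, 0, 1, 1, 1, 1, 1
  R[2]: 1, 1, 1, 1, 1, 2, 2, 2, 2, 2
  R[3]: 1, 1, 1, 1, 1, 2, 2, 2, 2, 3
  R[4]: 1, 1, 1, 1, 1, 2, 2, 3, 3, 4
  R[5]: 1, 1, 1, 2, 2, 3, 3, 4, 4, 5
  R[6]: 1, 1, 1, 2, 3, 4, 4, 5, 5, 6
  R[7]: 1, 1, 2, 3, 4, 5, 5, 6, 6, 7
  R[8]: 1, 1, 2, 3, 4, 5, 5, 6, 7, 8
  R[9]: 1, 2, 3, 4, 5, 6, 6, 7, 8, 9
  R[10]: 1, 2, 3, 4, 5, 6, 7, 8, 9, 10

second differences of R give the permutation w = (6, 1, 10, 8, 4, 5, 3, 9, 2, 7).

D(w) has 24 cells with 7 SE-corners; essential set:

[(1, 5, 0), (3, 9, 2), (4, 5, 1), (4, 7, 2), (6, 3, 1), (8, 2, 1), (8, 7, 5)]


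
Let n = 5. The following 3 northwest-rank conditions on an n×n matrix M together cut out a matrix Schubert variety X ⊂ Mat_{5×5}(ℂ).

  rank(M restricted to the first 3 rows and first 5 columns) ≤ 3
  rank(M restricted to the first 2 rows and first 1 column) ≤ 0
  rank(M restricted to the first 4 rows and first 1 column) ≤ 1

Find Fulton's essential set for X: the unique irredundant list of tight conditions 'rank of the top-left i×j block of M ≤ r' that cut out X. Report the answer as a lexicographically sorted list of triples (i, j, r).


Reconstructing r_w from the 3 given conditions:

  i=1: 0  1  1  1  1
  i=2: 0  1  2  2  2
  i=3: 1  2  3  3  3
  i=4: 1  2  3  4  4
  i=5: 1  2  3  4  5

giving w = (2, 3, 1, 4, 5) via Δ²R.

|D(w)|=2, |Ess(w)|=1:

[(2, 1, 0)]


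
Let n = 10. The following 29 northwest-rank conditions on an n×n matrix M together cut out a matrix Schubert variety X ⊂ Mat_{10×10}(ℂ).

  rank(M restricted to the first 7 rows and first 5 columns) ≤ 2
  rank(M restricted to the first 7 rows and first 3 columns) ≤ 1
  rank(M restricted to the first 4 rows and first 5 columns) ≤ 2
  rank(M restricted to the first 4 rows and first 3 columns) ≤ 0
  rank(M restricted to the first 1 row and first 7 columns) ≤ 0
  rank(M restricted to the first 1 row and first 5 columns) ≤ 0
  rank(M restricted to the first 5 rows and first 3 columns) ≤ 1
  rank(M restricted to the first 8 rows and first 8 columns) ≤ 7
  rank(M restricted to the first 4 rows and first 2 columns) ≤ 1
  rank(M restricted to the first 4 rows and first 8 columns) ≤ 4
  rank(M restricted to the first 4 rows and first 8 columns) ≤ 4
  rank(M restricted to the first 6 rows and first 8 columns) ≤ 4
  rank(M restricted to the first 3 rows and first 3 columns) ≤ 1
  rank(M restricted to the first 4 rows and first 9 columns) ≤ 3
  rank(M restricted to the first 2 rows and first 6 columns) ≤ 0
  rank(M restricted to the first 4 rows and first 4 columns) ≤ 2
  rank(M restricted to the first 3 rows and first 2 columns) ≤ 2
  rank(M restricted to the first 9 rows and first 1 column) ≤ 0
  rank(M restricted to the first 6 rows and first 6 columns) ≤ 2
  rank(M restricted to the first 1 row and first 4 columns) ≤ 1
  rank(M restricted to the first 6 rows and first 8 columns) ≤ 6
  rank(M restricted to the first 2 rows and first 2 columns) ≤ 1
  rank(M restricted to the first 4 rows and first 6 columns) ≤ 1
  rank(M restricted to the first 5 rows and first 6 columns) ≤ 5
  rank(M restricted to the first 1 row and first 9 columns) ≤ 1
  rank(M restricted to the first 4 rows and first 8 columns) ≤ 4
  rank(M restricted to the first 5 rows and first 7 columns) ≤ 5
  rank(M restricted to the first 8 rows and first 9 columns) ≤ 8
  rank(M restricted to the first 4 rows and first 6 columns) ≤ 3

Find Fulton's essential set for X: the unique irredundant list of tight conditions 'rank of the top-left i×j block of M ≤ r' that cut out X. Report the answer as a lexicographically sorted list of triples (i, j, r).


The tightest implied rank at each (i,j), from the 29 conditions:

  0, 0, 0, 0, 0, 0, 0, 1, 1, 1
  0, 0, 0, 0, 0, 0, 1, 2, 2, 2
  0, 0, 0, 1, 1, 1, 2, 3, 3, 3
  0, 0, 0, 1, 1, 1, 2, 3, 3, 4
  0, 1, 1, 2, 2, 2, 3, 4, 4, 5
  0, 1, 1, 2, 2, 2, 3, 4, 5, 6
  0, 1, 1, 2, 2, 3, 4, 5, 6, 7
  0, 1, 2, 3, 3, 4, 5, 6, 7, 8
  0, 1, 2, 3, 4, 5, 6, 7, 8, 9
  1, 2, 3, 4, 5, 6, 7, 8, 9, 10

giving w = (8, 7, 4, 10, 2, 9, 6, 3, 5, 1) via Δ²R.

Fulton essential set (9 of the 32 Rothe cells):

[(1, 7, 0), (2, 6, 0), (4, 3, 0), (4, 6, 1), (4, 9, 3), (6, 6, 2), (7, 3, 1), (7, 5, 2), (9, 1, 0)]


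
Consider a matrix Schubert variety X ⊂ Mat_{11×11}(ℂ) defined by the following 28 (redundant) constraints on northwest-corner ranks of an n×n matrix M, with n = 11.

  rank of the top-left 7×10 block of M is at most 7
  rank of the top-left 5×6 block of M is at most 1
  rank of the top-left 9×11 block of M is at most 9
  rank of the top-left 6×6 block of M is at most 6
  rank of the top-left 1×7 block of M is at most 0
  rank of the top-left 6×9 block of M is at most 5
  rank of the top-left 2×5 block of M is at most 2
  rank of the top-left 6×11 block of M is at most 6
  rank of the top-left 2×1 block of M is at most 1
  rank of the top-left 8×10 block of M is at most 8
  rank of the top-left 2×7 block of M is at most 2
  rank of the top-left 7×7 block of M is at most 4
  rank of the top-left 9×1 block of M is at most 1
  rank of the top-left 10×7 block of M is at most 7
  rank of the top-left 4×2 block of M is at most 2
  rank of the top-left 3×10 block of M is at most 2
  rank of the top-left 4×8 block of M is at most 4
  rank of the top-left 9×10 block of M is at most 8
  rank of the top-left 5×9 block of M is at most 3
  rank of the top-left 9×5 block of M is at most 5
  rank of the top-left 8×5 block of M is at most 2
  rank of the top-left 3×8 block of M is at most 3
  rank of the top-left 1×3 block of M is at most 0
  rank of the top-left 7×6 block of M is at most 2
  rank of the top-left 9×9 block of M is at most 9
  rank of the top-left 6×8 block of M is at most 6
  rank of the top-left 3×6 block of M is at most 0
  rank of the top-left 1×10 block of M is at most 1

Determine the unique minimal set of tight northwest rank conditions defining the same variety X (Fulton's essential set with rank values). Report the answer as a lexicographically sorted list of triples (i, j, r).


The tightest implied rank at each (i,j), from the 28 conditions:

  0 | 0 | 0 | 0 | 0 | 0 | 0 | 1 | 1 | 1 | 1
  0 | 0 | 0 | 0 | 0 | 0 | 1 | 2 | 2 | 2 | 2
  0 | 0 | 0 | 0 | 0 | 0 | 1 | 2 | 2 | 2 | 3
  1 | 1 | 1 | 1 | 1 | 1 | 2 | 3 | 3 | 3 | 4
  1 | 1 | 1 | 1 | 1 | 1 | 2 | 3 | 3 | 4 | 5
  1 | 2 | 2 | 2 | 2 | 2 | 3 | 4 | 4 | 5 | 6
  1 | 2 | 2 | 2 | 2 | 2 | 3 | 4 | 5 | 6 | 7
  1 | 2 | 2 | 2 | 2 | 3 | 4 | 5 | 6 | 7 | 8
  1 | 2 | 3 | 3 | 3 | 4 | 5 | 6 | 7 | 8 | 9
  1 | 2 | 3 | 4 | 4 | 5 | 6 | 7 | 8 | 9 | 10
  1 | 2 | 3 | 4 | 5 | 6 | 7 | 8 | 9 | 10 | 11

so w = (8, 7, 11, 1, 10, 2, 9, 6, 3, 4, 5).

Rothe diagram D(w) (34 cells), 7 SE-corners (essential conditions):

[(1, 7, 0), (3, 6, 0), (3, 10, 2), (5, 6, 1), (5, 9, 3), (7, 6, 2), (8, 5, 2)]


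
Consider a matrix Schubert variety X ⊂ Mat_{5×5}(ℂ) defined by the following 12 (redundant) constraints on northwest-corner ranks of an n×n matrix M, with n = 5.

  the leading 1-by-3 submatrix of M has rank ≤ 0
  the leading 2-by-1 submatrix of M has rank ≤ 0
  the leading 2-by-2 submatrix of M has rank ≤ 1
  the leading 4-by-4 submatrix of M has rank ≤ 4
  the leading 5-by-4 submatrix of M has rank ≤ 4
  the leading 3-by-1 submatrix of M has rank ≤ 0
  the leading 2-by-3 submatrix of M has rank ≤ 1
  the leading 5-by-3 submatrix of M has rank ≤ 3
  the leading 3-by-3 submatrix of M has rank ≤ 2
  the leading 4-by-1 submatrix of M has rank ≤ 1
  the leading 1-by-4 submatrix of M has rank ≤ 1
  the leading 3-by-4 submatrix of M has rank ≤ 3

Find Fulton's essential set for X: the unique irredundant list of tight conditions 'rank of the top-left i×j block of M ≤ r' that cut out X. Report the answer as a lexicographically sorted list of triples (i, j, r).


Rank table r_w(5×5) implied by the 12 constraints:

  row 1: 0 | 0 | 0 | 1 | 1
  row 2: 0 | 1 | 1 | 2 | 2
  row 3: 0 | 1 | 2 | 3 | 3
  row 4: 1 | 2 | 3 | 4 | 4
  row 5: 1 | 2 | 3 | 4 | 5

hence w(1..5) = (4, 2, 3, 1, 5).

ℓ(w)=5; the 2 essential cells (i,j,r):

[(1, 3, 0), (3, 1, 0)]


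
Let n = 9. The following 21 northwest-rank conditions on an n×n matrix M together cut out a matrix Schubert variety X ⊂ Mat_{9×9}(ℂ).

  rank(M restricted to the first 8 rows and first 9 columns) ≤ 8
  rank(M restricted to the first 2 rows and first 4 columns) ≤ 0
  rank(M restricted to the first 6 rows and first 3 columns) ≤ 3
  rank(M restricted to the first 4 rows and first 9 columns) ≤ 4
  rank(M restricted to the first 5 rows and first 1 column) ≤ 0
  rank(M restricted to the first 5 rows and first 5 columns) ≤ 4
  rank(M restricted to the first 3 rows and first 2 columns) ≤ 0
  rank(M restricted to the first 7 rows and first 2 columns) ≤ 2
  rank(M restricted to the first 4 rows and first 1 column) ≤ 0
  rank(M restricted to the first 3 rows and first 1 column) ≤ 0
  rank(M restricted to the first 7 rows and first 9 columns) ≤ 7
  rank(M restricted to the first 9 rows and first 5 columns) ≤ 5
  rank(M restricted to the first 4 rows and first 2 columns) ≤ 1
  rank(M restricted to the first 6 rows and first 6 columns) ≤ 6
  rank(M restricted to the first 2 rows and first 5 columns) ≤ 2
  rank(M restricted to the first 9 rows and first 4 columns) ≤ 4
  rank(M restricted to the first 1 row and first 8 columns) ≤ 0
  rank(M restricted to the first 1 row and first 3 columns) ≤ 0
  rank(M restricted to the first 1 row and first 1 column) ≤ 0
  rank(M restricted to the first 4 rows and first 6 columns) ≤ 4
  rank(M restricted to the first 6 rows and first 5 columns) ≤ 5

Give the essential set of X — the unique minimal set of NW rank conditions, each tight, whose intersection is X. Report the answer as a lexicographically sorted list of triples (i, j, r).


Propagating the 21 rank bounds to every northwest block:

  i=1: 0, 0, 0, 0, 0, 0, 0, 0, 1
  i=2: 0, 0, 0, 0, 1, 1, 1, 1, 2
  i=3: 0, 0, 1, 1, 2, 2, 2, 2, 3
  i=4: 0, 1, 2, 2, 3, 3, 3, 3, 4
  i=5: 0, 1, 2, 3, 4, 4, 4, 4, 5
  i=6: 1, 2, 3, 4, 5, 5, 5, 5, 6
  i=7: 1, 2, 3, 4, 5, 6, 6, 6, 7
  i=8: 1, 2, 3, 4, 5, 6, 7, 7, 8
  i=9: 1, 2, 3, 4, 5, 6, 7, 8, 9

hence w(1..9) = (9, 5, 3, 2, 4, 1, 6, 7, 8).

Rothe diagram D(w) (16 cells), 4 SE-corners (essential conditions):

[(1, 8, 0), (2, 4, 0), (3, 2, 0), (5, 1, 0)]


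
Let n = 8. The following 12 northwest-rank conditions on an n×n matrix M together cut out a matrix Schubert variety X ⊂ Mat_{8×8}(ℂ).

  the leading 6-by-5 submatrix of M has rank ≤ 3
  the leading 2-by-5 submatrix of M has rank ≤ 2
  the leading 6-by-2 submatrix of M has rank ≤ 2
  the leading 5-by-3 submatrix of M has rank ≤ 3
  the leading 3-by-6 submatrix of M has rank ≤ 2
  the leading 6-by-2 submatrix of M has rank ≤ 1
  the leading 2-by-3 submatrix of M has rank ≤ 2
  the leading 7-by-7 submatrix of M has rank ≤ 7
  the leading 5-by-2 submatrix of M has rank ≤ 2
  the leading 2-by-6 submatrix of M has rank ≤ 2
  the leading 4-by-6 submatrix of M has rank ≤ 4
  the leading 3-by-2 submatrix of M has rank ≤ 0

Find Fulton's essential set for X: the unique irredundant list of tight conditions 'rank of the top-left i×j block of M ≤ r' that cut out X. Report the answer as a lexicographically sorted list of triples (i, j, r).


Computing R[i][j] = min implied NW-rank bound (n=8, 12 conditions):

  0 0 1 1 1 1 1 1
  0 0 1 2 2 2 2 2
  0 0 1 2 2 2 3 3
  1 1 2 3 3 3 4 4
  1 1 2 3 3 4 5 5
  1 1 2 3 3 4 5 6
  1 2 3 4 4 5 6 7
  1 2 3 4 5 6 7 8

hence w(1..8) = (3, 4, 7, 1, 6, 8, 2, 5).

|D(w)|=12, |Ess(w)|=4:

[(3, 2, 0), (3, 6, 2), (6, 2, 1), (6, 5, 3)]


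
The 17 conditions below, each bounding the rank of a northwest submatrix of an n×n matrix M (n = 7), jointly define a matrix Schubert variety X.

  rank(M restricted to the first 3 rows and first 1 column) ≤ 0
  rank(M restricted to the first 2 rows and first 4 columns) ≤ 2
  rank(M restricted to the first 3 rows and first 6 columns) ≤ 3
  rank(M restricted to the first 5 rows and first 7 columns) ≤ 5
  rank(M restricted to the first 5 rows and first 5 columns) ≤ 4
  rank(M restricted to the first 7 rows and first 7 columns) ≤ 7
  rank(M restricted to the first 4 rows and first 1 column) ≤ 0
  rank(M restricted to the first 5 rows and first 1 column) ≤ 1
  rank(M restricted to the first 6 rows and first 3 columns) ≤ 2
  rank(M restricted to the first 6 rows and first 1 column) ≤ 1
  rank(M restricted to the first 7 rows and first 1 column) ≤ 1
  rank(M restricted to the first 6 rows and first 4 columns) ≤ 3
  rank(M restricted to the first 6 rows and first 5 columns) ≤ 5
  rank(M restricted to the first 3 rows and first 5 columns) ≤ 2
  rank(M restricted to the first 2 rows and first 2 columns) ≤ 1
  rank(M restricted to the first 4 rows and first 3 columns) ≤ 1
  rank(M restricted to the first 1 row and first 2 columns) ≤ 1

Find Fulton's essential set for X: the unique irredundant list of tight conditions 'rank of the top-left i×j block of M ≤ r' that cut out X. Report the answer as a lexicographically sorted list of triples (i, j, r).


Rank table r_w(7×7) implied by the 17 constraints:

  row 1: 0  1  1  1  1  1  1
  row 2: 0  1  1  2  2  2  2
  row 3: 0  1  1  2  2  3  3
  row 4: 0  1  1  2  3  4  4
  row 5: 1  2  2  3  4  5  5
  row 6: 1  2  2  3  4  5  6
  row 7: 1  2  3  4  5  6  7

hence w(1..7) = (2, 4, 6, 5, 1, 7, 3).

D(w) has 9 cells with 4 SE-corners; essential set:

[(3, 5, 2), (4, 1, 0), (4, 3, 1), (6, 3, 2)]


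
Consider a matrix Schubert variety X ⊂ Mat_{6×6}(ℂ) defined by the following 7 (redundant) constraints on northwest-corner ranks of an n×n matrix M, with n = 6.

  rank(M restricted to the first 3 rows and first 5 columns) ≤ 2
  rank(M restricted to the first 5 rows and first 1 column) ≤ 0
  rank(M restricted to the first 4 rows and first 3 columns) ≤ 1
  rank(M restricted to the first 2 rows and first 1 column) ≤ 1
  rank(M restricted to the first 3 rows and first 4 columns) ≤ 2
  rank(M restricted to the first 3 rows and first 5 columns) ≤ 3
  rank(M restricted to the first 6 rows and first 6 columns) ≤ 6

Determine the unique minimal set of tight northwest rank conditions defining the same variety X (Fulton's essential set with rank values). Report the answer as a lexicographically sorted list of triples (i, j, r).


Propagating the 7 rank bounds to every northwest block:

  i=1: 0 | 1 | 1 | 1 | 1 | 1
  i=2: 0 | 1 | 1 | 2 | 2 | 2
  i=3: 0 | 1 | 1 | 2 | 2 | 3
  i=4: 0 | 1 | 1 | 2 | 3 | 4
  i=5: 0 | 1 | 2 | 3 | 4 | 5
  i=6: 1 | 2 | 3 | 4 | 5 | 6

the unique w with this rank table is (2, 4, 6, 5, 3, 1).

|D(w)|=9, |Ess(w)|=3:

[(3, 5, 2), (4, 3, 1), (5, 1, 0)]


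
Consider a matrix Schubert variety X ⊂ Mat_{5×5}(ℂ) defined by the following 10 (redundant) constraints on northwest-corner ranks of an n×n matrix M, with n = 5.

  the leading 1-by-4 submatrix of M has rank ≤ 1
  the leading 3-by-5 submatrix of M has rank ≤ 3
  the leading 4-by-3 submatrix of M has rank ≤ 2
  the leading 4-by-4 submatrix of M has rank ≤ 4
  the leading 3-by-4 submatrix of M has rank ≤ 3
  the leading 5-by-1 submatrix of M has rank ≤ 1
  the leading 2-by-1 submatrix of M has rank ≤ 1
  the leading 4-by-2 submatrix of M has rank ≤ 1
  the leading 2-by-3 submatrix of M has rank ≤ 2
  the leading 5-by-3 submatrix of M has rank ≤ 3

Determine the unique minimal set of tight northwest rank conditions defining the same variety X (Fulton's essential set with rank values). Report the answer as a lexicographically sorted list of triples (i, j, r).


Reconstructing r_w from the 10 given conditions:

  1  1  1  1  1
  1  1  2  2  2
  1  1  2  3  3
  1  1  2  3  4
  1  2  3  4  5

giving w = (1, 3, 4, 5, 2) via Δ²R.

D(w) has 3 cells with 1 SE-corner; essential set:

[(4, 2, 1)]


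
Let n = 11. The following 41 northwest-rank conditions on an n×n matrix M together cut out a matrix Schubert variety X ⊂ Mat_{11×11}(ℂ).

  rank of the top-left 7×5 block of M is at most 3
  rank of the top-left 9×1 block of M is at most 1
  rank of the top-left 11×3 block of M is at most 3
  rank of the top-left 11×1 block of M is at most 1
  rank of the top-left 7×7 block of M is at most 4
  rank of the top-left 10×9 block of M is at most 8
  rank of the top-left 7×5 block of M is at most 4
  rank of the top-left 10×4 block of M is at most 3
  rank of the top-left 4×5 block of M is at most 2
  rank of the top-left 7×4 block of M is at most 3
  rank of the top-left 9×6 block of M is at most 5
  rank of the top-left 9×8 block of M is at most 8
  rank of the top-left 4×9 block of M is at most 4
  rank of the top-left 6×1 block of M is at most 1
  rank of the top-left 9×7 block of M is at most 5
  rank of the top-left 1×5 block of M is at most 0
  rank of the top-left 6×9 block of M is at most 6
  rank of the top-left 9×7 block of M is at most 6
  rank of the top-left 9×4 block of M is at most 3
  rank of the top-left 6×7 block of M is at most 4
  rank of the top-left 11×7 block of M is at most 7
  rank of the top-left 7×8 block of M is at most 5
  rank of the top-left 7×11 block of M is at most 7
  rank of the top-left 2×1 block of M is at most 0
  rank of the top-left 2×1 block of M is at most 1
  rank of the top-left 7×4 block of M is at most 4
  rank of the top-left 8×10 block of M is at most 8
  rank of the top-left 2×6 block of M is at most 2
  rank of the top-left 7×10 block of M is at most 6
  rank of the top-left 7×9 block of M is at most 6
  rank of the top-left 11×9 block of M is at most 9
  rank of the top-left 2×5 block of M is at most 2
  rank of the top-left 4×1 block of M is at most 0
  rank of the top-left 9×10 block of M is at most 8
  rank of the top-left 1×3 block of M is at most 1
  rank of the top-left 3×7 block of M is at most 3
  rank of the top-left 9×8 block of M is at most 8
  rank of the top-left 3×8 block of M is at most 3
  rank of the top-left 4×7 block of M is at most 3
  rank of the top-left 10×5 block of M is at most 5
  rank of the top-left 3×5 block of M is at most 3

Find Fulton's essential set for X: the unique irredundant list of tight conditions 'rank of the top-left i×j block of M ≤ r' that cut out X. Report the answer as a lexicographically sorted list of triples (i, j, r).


Propagating the 41 rank bounds to every northwest block:

  i=1: 0 | 0 | 0 | 0 | 0 | 1 | 1 | 1 | 1 | 1 | 1
  i=2: 0 | 1 | 1 | 1 | 1 | 2 | 2 | 2 | 2 | 2 | 2
  i=3: 0 | 1 | 2 | 2 | 2 | 3 | 3 | 3 | 3 | 3 | 3
  i=4: 0 | 1 | 2 | 2 | 2 | 3 | 3 | 4 | 4 | 4 | 4
  i=5: 1 | 2 | 3 | 3 | 3 | 4 | 4 | 5 | 5 | 5 | 5
  i=6: 1 | 2 | 3 | 3 | 3 | 4 | 4 | 5 | 6 | 6 | 6
  i=7: 1 | 2 | 3 | 3 | 3 | 4 | 4 | 5 | 6 | 6 | 7
  i=8: 1 | 2 | 3 | 3 | 4 | 5 | 5 | 6 | 7 | 7 | 8
  i=9: 1 | 2 | 3 | 3 | 4 | 5 | 5 | 6 | 7 | 8 | 9
  i=10: 1 | 2 | 3 | 3 | 4 | 5 | 6 | 7 | 8 | 9 | 10
  i=11: 1 | 2 | 3 | 4 | 5 | 6 | 7 | 8 | 9 | 10 | 11

second differences of R give the permutation w = (6, 2, 3, 8, 1, 9, 11, 5, 10, 7, 4).

|D(w)|=22, |Ess(w)|=9:

[(1, 5, 0), (4, 1, 0), (4, 5, 2), (4, 7, 3), (7, 5, 3), (7, 7, 4), (7, 10, 6), (9, 7, 5), (10, 4, 3)]


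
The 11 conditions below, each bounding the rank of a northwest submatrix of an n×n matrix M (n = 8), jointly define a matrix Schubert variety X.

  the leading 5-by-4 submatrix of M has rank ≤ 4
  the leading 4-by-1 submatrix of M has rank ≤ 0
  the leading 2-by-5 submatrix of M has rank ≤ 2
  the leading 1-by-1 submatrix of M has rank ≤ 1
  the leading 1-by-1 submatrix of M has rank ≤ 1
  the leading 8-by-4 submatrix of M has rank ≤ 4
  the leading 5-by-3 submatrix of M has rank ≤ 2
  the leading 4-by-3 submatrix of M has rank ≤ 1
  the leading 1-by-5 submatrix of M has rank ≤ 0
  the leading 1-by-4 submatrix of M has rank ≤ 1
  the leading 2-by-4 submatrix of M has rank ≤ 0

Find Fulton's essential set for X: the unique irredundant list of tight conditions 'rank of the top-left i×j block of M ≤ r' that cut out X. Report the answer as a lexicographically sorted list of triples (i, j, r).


Propagating the 11 rank bounds to every northwest block:

  0, 0, 0, 0, 0, 1, 1, 1
  0, 0, 0, 0, 1, 2, 2, 2
  0, 1, 1, 1, 2, 3, 3, 3
  0, 1, 1, 2, 3, 4, 4, 4
  1, 2, 2, 3, 4, 5, 5, 5
  1, 2, 3, 4, 5, 6, 6, 6
  1, 2, 3, 4, 5, 6, 7, 7
  1, 2, 3, 4, 5, 6, 7, 8

second differences of R give the permutation w = (6, 5, 2, 4, 1, 3, 7, 8).

Fulton essential set (4 of the 12 Rothe cells):

[(1, 5, 0), (2, 4, 0), (4, 1, 0), (4, 3, 1)]


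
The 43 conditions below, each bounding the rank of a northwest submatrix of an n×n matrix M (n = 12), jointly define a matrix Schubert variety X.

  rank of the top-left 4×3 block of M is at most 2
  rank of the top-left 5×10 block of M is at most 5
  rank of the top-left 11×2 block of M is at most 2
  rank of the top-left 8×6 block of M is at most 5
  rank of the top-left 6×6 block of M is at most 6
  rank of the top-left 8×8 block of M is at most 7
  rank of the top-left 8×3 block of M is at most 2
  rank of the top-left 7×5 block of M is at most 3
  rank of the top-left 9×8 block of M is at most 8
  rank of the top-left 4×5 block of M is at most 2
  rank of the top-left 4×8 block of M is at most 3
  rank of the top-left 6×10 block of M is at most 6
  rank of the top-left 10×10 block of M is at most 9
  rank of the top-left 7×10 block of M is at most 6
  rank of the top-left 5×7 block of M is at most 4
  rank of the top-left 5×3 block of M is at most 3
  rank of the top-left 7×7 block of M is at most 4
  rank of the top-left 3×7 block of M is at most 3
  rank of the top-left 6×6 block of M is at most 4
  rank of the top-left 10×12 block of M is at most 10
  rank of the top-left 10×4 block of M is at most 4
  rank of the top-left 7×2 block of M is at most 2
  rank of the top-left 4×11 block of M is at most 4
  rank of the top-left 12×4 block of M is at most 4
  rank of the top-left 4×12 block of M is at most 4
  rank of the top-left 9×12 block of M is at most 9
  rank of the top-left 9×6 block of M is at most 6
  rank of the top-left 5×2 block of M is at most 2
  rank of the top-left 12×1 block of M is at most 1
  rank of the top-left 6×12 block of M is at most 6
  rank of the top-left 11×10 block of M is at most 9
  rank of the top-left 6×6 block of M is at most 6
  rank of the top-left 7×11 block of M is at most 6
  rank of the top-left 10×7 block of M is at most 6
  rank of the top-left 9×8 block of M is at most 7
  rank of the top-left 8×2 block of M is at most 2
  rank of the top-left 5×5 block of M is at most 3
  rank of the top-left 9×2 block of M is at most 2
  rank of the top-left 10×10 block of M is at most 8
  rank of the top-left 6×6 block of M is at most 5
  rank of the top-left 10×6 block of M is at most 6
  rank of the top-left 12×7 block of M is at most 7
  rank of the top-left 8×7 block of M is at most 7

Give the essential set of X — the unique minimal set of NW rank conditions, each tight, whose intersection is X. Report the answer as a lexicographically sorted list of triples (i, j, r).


The tightest implied rank at each (i,j), from the 43 conditions:

  1 | 1 | 1 | 1 | 1 | 1 | 1 | 1 | 1 | 1 | 1 | 1
  1 | 2 | 2 | 2 | 2 | 2 | 2 | 2 | 2 | 2 | 2 | 2
  1 | 2 | 2 | 2 | 2 | 3 | 3 | 3 | 3 | 3 | 3 | 3
  1 | 2 | 2 | 2 | 2 | 3 | 3 | 3 | 4 | 4 | 4 | 4
  1 | 2 | 2 | 3 | 3 | 4 | 4 | 4 | 5 | 5 | 5 | 5
  1 | 2 | 2 | 3 | 3 | 4 | 4 | 5 | 6 | 6 | 6 | 6
  1 | 2 | 2 | 3 | 3 | 4 | 4 | 5 | 6 | 6 | 6 | 7
  1 | 2 | 2 | 3 | 4 | 5 | 5 | 6 | 7 | 7 | 7 | 8
  1 | 2 | 3 | 4 | 5 | 6 | 6 | 7 | 8 | 8 | 8 | 9
  1 | 2 | 3 | 4 | 5 | 6 | 6 | 7 | 8 | 8 | 9 | 10
  1 | 2 | 3 | 4 | 5 | 6 | 7 | 8 | 9 | 9 | 10 | 11
  1 | 2 | 3 | 4 | 5 | 6 | 7 | 8 | 9 | 10 | 11 | 12

so w = (1, 2, 6, 9, 4, 8, 12, 5, 3, 11, 7, 10).

|D(w)|=20, |Ess(w)|=8:

[(4, 5, 2), (4, 8, 3), (7, 5, 3), (7, 7, 4), (7, 11, 6), (8, 3, 2), (10, 7, 6), (10, 10, 8)]


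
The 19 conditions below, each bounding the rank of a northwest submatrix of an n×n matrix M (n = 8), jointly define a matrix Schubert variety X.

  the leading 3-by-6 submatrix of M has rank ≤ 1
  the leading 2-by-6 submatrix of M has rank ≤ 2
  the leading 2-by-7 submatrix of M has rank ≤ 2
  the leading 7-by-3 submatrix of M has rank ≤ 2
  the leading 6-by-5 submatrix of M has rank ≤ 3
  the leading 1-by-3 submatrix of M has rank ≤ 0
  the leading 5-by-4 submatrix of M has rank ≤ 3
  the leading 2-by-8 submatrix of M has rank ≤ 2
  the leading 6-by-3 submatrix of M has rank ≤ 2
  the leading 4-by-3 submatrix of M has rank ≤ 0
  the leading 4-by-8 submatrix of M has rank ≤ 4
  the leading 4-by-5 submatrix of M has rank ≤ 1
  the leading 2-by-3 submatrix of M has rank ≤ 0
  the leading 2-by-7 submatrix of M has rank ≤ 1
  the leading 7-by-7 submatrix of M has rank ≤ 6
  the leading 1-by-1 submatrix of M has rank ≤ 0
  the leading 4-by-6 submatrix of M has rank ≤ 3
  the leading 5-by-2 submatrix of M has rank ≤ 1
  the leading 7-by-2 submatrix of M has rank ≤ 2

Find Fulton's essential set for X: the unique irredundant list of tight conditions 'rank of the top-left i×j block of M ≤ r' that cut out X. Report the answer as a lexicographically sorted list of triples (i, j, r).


Computing R[i][j] = min implied NW-rank bound (n=8, 19 conditions):

  R[1]: 0 0 0 1 1 1 1 1
  R[2]: 0 0 0 1 1 1 1 2
  R[3]: 0 0 0 1 1 1 2 3
  R[4]: 0 0 0 1 1 2 3 4
  R[5]: 1 1 1 2 2 3 4 5
  R[6]: 1 2 2 3 3 4 5 6
  R[7]: 1 2 2 3 4 5 6 7
  R[8]: 1 2 3 4 5 6 7 8

second differences of R give the permutation w = (4, 8, 7, 6, 1, 2, 5, 3).

Rothe diagram D(w) (19 cells), 5 SE-corners (essential conditions):

[(2, 7, 1), (3, 6, 1), (4, 3, 0), (4, 5, 1), (7, 3, 2)]


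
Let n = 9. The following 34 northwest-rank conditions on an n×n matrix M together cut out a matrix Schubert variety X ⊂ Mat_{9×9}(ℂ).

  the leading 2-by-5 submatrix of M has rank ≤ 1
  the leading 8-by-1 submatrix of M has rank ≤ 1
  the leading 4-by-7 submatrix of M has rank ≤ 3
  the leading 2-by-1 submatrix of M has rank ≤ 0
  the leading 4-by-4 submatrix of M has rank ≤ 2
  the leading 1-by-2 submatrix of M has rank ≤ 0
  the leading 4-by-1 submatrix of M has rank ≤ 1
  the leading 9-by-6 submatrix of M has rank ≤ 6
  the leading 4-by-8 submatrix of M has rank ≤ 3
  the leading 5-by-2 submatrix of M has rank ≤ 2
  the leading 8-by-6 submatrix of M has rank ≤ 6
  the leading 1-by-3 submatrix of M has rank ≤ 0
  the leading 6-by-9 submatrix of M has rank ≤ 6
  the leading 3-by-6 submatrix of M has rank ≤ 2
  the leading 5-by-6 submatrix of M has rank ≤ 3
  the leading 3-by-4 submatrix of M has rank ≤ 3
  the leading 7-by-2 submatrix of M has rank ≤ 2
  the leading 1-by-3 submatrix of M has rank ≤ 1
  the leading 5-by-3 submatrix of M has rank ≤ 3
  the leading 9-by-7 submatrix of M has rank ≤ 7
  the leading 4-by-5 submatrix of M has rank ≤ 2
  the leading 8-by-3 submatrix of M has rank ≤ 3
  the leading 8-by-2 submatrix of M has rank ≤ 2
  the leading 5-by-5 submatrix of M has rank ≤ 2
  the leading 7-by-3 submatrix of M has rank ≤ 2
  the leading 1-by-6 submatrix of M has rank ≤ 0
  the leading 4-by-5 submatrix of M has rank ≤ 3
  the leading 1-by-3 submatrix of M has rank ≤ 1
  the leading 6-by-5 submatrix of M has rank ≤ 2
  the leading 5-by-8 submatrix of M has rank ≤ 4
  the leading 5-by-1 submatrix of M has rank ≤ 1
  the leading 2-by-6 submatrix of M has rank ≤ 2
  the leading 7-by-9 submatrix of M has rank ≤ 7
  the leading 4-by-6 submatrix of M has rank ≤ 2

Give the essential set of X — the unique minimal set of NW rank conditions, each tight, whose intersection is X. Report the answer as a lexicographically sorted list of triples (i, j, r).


Reconstructing r_w from the 34 given conditions:

  0 | 0 | 0 | 0 | 0 | 0 | 1 | 1 | 1
  0 | 1 | 1 | 1 | 1 | 1 | 2 | 2 | 2
  1 | 2 | 2 | 2 | 2 | 2 | 3 | 3 | 3
  1 | 2 | 2 | 2 | 2 | 2 | 3 | 3 | 4
  1 | 2 | 2 | 2 | 2 | 3 | 4 | 4 | 5
  1 | 2 | 2 | 2 | 2 | 3 | 4 | 5 | 6
  1 | 2 | 2 | 3 | 3 | 4 | 5 | 6 | 7
  1 | 2 | 3 | 4 | 4 | 5 | 6 | 7 | 8
  1 | 2 | 3 | 4 | 5 | 6 | 7 | 8 | 9

so w = (7, 2, 1, 9, 6, 8, 4, 3, 5).

Rothe diagram D(w) (19 cells), 6 SE-corners (essential conditions):

[(1, 6, 0), (2, 1, 0), (4, 6, 2), (4, 8, 3), (6, 5, 2), (7, 3, 2)]


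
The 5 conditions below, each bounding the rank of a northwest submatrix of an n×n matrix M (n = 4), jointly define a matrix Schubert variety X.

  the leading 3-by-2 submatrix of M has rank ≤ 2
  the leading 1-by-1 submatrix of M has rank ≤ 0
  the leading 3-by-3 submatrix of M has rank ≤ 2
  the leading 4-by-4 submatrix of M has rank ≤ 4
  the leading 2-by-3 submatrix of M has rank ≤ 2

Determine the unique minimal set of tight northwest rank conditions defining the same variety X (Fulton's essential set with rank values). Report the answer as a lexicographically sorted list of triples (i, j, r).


Computing R[i][j] = min implied NW-rank bound (n=4, 5 conditions):

  row 1: 0 | 1 | 1 | 1
  row 2: 1 | 2 | 2 | 2
  row 3: 1 | 2 | 2 | 3
  row 4: 1 | 2 | 3 | 4

hence w(1..4) = (2, 1, 4, 3).

|D(w)|=2, |Ess(w)|=2:

[(1, 1, 0), (3, 3, 2)]


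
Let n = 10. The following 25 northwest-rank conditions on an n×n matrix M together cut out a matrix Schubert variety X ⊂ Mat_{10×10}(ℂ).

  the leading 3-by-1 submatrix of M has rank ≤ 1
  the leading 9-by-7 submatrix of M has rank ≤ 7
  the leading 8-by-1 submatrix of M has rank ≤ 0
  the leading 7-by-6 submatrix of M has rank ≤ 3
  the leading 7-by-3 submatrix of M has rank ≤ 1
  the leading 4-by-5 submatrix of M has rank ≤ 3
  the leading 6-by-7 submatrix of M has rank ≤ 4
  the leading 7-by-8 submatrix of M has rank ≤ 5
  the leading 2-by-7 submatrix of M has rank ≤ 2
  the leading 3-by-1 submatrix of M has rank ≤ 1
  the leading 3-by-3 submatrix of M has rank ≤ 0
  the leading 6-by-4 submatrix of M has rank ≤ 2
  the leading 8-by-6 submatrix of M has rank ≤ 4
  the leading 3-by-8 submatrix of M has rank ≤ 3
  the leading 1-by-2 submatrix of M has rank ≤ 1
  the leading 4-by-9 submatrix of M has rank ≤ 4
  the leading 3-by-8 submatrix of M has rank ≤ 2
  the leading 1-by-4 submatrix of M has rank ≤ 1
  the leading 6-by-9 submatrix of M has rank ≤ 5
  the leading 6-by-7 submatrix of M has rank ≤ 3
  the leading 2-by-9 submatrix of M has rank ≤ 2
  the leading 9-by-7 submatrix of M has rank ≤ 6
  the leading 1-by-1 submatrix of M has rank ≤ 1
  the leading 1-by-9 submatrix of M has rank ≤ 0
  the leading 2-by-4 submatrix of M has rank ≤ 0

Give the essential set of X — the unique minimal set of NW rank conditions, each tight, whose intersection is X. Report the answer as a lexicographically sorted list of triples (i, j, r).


Computing R[i][j] = min implied NW-rank bound (n=10, 25 conditions):

  row 1: 0 | 0 | 0 | 0 | 0 | 0 | 0 | 0 | 0 | 1
  row 2: 0 | 0 | 0 | 0 | 1 | 1 | 1 | 1 | 1 | 2
  row 3: 0 | 0 | 0 | 1 | 2 | 2 | 2 | 2 | 2 | 3
  row 4: 0 | 1 | 1 | 2 | 3 | 3 | 3 | 3 | 3 | 4
  row 5: 0 | 1 | 1 | 2 | 3 | 3 | 3 | 4 | 4 | 5
  row 6: 0 | 1 | 1 | 2 | 3 | 3 | 3 | 4 | 5 | 6
  row 7: 0 | 1 | 1 | 2 | 3 | 3 | 4 | 5 | 6 | 7
  row 8: 0 | 1 | 2 | 3 | 4 | 4 | 5 | 6 | 7 | 8
  row 9: 1 | 2 | 3 | 4 | 5 | 5 | 6 | 7 | 8 | 9
  row 10: 1 | 2 | 3 | 4 | 5 | 6 | 7 | 8 | 9 | 10

hence w(1..10) = (10, 5, 4, 2, 8, 9, 7, 3, 1, 6).

Rothe diagram D(w) (29 cells), 7 SE-corners (essential conditions):

[(1, 9, 0), (2, 4, 0), (3, 3, 0), (6, 7, 3), (7, 3, 1), (7, 6, 3), (8, 1, 0)]


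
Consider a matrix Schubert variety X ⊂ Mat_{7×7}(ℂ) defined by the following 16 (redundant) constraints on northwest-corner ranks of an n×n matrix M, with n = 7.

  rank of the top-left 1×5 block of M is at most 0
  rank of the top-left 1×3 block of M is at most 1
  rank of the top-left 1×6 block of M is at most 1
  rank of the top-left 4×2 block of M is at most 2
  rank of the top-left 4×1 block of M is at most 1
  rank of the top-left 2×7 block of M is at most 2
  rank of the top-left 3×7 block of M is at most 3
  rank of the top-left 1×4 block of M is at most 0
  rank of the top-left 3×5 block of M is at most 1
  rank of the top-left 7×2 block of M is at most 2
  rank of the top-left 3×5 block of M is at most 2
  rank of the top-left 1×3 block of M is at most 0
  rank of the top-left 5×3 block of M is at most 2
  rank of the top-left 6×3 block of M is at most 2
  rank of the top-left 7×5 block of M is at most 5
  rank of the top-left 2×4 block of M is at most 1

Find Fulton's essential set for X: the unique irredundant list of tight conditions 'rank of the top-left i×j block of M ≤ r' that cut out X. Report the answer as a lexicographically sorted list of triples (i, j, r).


Reconstructing r_w from the 16 given conditions:

  0  0  0  0  0  1  1
  1  1  1  1  1  2  2
  1  1  1  1  1  2  3
  1  2  2  2  2  3  4
  1  2  2  3  3  4  5
  1  2  2  3  4  5  6
  1  2  3  4  5  6  7

giving w = (6, 1, 7, 2, 4, 5, 3) via Δ²R.

Fulton essential set (3 of the 11 Rothe cells):

[(1, 5, 0), (3, 5, 1), (6, 3, 2)]


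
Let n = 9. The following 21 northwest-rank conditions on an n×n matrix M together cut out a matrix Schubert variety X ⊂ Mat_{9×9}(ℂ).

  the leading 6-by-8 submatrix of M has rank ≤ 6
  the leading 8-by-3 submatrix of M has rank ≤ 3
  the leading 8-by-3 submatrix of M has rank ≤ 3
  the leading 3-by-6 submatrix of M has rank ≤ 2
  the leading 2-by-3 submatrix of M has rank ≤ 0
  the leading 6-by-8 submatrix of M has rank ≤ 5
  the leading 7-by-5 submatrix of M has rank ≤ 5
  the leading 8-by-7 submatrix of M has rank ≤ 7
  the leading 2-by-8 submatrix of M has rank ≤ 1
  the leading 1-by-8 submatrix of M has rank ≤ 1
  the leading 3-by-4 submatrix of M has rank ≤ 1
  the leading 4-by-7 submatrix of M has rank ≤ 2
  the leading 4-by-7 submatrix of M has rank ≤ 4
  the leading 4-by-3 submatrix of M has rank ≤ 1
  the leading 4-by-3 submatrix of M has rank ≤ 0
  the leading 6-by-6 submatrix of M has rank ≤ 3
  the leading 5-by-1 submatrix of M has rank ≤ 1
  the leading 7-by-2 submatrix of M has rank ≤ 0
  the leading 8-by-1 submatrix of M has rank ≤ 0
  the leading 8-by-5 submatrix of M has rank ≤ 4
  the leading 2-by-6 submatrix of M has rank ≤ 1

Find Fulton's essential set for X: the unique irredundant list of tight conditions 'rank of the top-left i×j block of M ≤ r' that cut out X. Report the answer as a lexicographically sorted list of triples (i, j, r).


Reconstructing r_w from the 21 given conditions:

  i=1: 0  0  0  1  1  1  1  1  1
  i=2: 0  0  0  1  1  1  1  1  2
  i=3: 0  0  0  1  2  2  2  2  3
  i=4: 0  0  0  1  2  2  2  3  4
  i=5: 0  0  1  2  3  3  3  4  5
  i=6: 0  0  1  2  3  3  4  5  6
  i=7: 0  0  1  2  3  4  5  6  7
  i=8: 0  1  2  3  4  5  6  7  8
  i=9: 1  2  3  4  5  6  7  8  9

the unique w with this rank table is (4, 9, 5, 8, 3, 7, 6, 2, 1).

Fulton essential set (6 of the 26 Rothe cells):

[(2, 8, 1), (4, 3, 0), (4, 7, 2), (6, 6, 3), (7, 2, 0), (8, 1, 0)]


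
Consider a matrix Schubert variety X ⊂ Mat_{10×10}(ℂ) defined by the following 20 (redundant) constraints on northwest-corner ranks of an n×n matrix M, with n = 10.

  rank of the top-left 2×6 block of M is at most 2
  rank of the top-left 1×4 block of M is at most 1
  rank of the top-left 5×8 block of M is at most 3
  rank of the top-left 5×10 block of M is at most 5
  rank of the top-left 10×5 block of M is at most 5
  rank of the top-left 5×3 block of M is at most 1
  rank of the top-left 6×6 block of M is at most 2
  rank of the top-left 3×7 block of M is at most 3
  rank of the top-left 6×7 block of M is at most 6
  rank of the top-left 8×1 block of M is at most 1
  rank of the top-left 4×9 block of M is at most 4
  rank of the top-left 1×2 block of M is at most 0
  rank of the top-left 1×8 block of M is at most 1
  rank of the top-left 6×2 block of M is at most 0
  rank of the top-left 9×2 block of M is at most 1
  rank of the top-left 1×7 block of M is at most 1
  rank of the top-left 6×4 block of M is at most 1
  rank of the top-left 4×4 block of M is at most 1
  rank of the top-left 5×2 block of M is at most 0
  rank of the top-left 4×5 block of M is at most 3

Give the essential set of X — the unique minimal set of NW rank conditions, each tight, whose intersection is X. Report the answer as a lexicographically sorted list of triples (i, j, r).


The tightest implied rank at each (i,j), from the 20 conditions:

  R[1]: 0 | 0 | 1 | 1 | 1 | 1 | 1 | 1 | 1 | 1
  R[2]: 0 | 0 | 1 | 1 | 2 | 2 | 2 | 2 | 2 | 2
  R[3]: 0 | 0 | 1 | 1 | 2 | 2 | 3 | 3 | 3 | 3
  R[4]: 0 | 0 | 1 | 1 | 2 | 2 | 3 | 3 | 4 | 4
  R[5]: 0 | 0 | 1 | 1 | 2 | 2 | 3 | 3 | 4 | 5
  R[6]: 0 | 0 | 1 | 1 | 2 | 2 | 3 | 4 | 5 | 6
  R[7]: 1 | 1 | 2 | 2 | 3 | 3 | 4 | 5 | 6 | 7
  R[8]: 1 | 1 | 2 | 3 | 4 | 4 | 5 | 6 | 7 | 8
  R[9]: 1 | 1 | 2 | 3 | 4 | 5 | 6 | 7 | 8 | 9
  R[10]: 1 | 2 | 3 | 4 | 5 | 6 | 7 | 8 | 9 | 10

the unique w with this rank table is (3, 5, 7, 9, 10, 8, 1, 4, 6, 2).

Rothe diagram D(w) (25 cells), 5 SE-corners (essential conditions):

[(5, 8, 3), (6, 2, 0), (6, 4, 1), (6, 6, 2), (9, 2, 1)]


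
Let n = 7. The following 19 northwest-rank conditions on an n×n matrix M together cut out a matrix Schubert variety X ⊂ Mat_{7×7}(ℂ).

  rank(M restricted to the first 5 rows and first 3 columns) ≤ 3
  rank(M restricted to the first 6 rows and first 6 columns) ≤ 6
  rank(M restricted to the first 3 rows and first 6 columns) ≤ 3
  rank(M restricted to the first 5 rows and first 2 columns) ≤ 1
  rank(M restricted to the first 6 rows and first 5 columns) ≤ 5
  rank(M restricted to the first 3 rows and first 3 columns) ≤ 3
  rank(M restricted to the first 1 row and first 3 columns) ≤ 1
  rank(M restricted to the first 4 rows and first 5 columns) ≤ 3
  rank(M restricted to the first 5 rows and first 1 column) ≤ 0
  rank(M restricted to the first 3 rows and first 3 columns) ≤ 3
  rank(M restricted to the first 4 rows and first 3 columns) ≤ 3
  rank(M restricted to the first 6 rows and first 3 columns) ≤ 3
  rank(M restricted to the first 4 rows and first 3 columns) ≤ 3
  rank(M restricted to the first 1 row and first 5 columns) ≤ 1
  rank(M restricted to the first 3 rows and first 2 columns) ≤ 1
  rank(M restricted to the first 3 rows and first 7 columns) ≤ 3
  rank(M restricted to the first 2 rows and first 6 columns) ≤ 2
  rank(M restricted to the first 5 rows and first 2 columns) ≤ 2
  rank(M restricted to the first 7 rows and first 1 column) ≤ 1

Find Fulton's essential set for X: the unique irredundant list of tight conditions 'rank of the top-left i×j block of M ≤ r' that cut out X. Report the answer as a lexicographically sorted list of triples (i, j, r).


Rank table r_w(7×7) implied by the 19 constraints:

  i=1: 0  1  1  1  1  1  1
  i=2: 0  1  2  2  2  2  2
  i=3: 0  1  2  3  3  3  3
  i=4: 0  1  2  3  3  4  4
  i=5: 0  1  2  3  4  5  5
  i=6: 1  2  3  4  5  6  6
  i=7: 1  2  3  4  5  6  7

so w = (2, 3, 4, 6, 5, 1, 7).

ℓ(w)=6; the 2 essential cells (i,j,r):

[(4, 5, 3), (5, 1, 0)]
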